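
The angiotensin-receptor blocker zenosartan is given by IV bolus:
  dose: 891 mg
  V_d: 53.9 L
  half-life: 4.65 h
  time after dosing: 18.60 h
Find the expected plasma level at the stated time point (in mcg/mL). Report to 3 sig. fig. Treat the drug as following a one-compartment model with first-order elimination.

C₀ = Dose / Vd = 891.0 / 53.9 = 16.53 mg/L
k = ln2 / t½ = 0.693147 / 4.65 = 0.1491 h⁻¹
t / t½ = 18.60 / 4.65 = 4 half-lives
C = C₀ × (1/2)^4 = 16.53 × 0.06250 = 1.033 mg/L
(1.033 mg/L = 1.033 mcg/mL)

1.03 mcg/mL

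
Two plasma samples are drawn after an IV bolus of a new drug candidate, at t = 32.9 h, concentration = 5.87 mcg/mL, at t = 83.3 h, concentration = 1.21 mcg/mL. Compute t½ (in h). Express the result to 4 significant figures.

k = ln(C₁/C₂) / (t₂ − t₁) = ln(5.87/1.21) / (83.3 − 32.9)
  = 1.579 / 50.40 = 0.03133 h⁻¹
t½ = ln2 / k = 0.693147 / 0.03133 = 22.12 h

22.12 h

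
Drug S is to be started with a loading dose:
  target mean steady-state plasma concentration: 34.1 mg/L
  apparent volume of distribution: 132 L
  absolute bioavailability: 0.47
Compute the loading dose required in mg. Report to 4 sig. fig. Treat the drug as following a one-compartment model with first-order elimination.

LD = Css × Vd / F = 34.1 × 132 / 0.47 = 9577 mg

9577 mg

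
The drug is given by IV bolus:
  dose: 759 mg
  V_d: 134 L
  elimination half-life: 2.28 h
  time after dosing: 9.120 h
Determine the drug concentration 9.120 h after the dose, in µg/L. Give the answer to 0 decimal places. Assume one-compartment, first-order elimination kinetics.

C₀ = Dose / Vd = 759.0 / 134 = 5.664 mg/L
k = ln2 / t½ = 0.693147 / 2.28 = 0.3040 h⁻¹
t / t½ = 9.120 / 2.28 = 4 half-lives
C = C₀ × (1/2)^4 = 5.664 × 0.06250 = 0.3540 mg/L
Convert: 0.3540 mg/L × 1000 = 354.0 µg/L

354 µg/L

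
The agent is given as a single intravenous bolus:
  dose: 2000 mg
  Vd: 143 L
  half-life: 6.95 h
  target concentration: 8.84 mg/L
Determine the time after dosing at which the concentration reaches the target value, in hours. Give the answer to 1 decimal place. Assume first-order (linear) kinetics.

4.6 h

C₀ = Dose / Vd = 2000 / 143 = 13.99 mg/L
k = ln2 / t½ = 0.693147 / 6.95 = 0.09973 h⁻¹
t = ln(C₀ / C) / k = ln(13.99 / 8.84) / 0.09973
  = ln(1.583) / 0.09973 = 0.4593 / 0.09973 = 4.605 h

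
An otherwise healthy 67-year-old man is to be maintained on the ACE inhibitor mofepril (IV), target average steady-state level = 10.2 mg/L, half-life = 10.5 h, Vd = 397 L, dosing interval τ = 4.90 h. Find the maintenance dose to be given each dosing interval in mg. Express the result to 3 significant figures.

k = ln2 / t½ = 0.693147 / 10.5 = 0.06601 h⁻¹
CL = k × Vd = 0.06601 × 397 = 26.21 L/h
At steady state, Dose/τ = Css × CL.
Dose = Css × CL × τ = 10.2 × 26.21 × 4.90 = 1310 mg

1310 mg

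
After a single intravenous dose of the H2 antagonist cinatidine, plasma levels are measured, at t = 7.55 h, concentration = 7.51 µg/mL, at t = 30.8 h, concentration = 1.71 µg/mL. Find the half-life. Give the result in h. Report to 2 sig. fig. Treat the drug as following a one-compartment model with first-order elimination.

11 h

k = ln(C₁/C₂) / (t₂ − t₁) = ln(7.51/1.71) / (30.8 − 7.55)
  = 1.480 / 23.25 = 0.06366 h⁻¹
t½ = ln2 / k = 0.693147 / 0.06366 = 10.89 h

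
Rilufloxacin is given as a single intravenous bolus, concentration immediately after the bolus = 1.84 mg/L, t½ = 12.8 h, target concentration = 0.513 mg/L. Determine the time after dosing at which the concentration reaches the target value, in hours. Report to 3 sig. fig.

23.6 h

k = ln2 / t½ = 0.693147 / 12.8 = 0.05415 h⁻¹
t = ln(C₀ / C) / k = ln(1.840 / 0.513) / 0.05415
  = ln(3.587) / 0.05415 = 1.277 / 0.05415 = 23.58 h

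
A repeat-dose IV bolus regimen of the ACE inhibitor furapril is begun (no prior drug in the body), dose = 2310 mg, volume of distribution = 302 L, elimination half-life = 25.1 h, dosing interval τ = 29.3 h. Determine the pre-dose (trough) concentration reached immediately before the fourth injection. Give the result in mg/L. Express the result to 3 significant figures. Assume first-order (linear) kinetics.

C₀ per dose = Dose / Vd = 2310 / 302 = 7.649 mg/L
k = ln2 / t½ = 0.693147 / 25.1 = 0.02762 h⁻¹
Fraction remaining after one interval: r = e^(−kτ) = e^(−0.02762 × 29.3) = 0.4452
Before dose 4, 3 doses have been given (aged 1τ, 2τ, 3τ).
C_trough = C₀ × (r + r² + … + r^3) = C₀ × r(1−r^3)/(1−r)
        = 7.649 × 0.4452 × (1 − 0.08824) / (1 − 0.4452) = 5.596 mg/L

5.60 mg/L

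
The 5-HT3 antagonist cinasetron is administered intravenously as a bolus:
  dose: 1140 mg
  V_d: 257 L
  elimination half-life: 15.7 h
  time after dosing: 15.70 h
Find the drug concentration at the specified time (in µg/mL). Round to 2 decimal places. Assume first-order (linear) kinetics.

C₀ = Dose / Vd = 1140 / 257 = 4.436 mg/L
k = ln2 / t½ = 0.693147 / 15.7 = 0.04415 h⁻¹
t / t½ = 15.70 / 15.7 = 1 half-lives
C = C₀ × (1/2)^1 = 4.436 × 0.5000 = 2.218 mg/L
(2.218 mg/L = 2.218 µg/mL)

2.22 µg/mL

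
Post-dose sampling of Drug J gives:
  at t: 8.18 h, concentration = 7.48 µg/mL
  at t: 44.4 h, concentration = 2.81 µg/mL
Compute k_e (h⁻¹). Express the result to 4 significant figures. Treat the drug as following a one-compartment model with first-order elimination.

k = ln(C₁/C₂) / (t₂ − t₁) = ln(7.48/2.81) / (44.4 − 8.18)
  = 0.9790 / 36.22 = 0.02703 h⁻¹

0.02703 h⁻¹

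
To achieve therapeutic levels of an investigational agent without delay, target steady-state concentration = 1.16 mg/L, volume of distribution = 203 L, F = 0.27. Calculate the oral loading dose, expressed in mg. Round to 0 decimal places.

872 mg

LD = Css × Vd / F = 1.16 × 203 / 0.27 = 872.1 mg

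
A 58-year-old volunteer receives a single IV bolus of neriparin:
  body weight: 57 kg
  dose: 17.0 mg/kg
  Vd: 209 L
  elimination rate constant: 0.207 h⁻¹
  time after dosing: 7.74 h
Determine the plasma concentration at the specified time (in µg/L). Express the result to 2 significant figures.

930 µg/L

Total dose = 17.0 × 57 = 969.0 mg
C₀ = Dose / Vd = 969.0 / 209 = 4.636 mg/L
C = C₀ · e^(−k·t) = 4.636 × e^(−0.2070 × 7.74)
  = 4.636 × 0.2015 = 0.9342 mg/L
Convert: 0.9342 mg/L × 1000 = 934.2 µg/L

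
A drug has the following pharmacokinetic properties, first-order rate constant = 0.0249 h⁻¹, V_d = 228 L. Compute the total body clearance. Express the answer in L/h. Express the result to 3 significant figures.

5.68 L/h

CL = k × Vd = 0.0249 × 228 = 5.677 L/h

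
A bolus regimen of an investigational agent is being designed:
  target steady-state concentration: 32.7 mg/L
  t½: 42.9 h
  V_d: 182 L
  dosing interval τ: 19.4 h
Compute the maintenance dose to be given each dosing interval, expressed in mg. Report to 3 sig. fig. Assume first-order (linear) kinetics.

1870 mg

k = ln2 / t½ = 0.693147 / 42.9 = 0.01616 h⁻¹
CL = k × Vd = 0.01616 × 182 = 2.941 L/h
At steady state, Dose/τ = Css × CL.
Dose = Css × CL × τ = 32.7 × 2.941 × 19.4 = 1866 mg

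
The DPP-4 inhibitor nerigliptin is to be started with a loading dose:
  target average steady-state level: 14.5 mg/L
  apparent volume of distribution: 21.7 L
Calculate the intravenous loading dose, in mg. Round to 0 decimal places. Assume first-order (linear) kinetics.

315 mg

LD = Css × Vd = 14.5 × 21.7 = 314.7 mg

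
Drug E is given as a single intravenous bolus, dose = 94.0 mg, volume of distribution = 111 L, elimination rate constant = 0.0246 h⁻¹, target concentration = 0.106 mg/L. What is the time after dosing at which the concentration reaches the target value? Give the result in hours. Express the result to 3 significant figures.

84.5 h

C₀ = Dose / Vd = 94.00 / 111 = 0.8468 mg/L
t = ln(C₀ / C) / k = ln(0.8468 / 0.106) / 0.02460
  = ln(7.989) / 0.02460 = 2.078 / 0.02460 = 84.47 h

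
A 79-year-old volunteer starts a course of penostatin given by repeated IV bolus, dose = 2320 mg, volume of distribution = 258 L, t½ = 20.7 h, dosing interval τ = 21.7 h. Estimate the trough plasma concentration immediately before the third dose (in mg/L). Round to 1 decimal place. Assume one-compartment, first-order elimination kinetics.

6.5 mg/L

C₀ per dose = Dose / Vd = 2320 / 258 = 8.992 mg/L
k = ln2 / t½ = 0.693147 / 20.7 = 0.03349 h⁻¹
Fraction remaining after one interval: r = e^(−kτ) = e^(−0.03349 × 21.7) = 0.4835
Before dose 3, 2 doses have been given (aged 1τ, 2τ).
C_trough = C₀ × (r + r²) = 8.992 × (0.4835 + 0.2338) = 6.450 mg/L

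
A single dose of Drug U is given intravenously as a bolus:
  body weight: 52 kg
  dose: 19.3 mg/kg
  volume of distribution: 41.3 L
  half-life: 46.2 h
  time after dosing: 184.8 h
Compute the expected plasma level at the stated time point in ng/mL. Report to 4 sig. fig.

1519 ng/mL

Total dose = 19.3 × 52 = 1004 mg
C₀ = Dose / Vd = 1004 / 41.3 = 24.31 mg/L
k = ln2 / t½ = 0.693147 / 46.2 = 0.01500 h⁻¹
t / t½ = 184.8 / 46.2 = 4 half-lives
C = C₀ × (1/2)^4 = 24.31 × 0.06250 = 1.519 mg/L
Convert: 1.519 mg/L × 1000 = 1519 ng/mL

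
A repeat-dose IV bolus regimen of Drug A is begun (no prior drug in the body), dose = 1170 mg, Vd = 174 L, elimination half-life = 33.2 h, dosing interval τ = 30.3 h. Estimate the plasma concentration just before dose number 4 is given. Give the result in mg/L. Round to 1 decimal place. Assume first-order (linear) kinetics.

C₀ per dose = Dose / Vd = 1170 / 174 = 6.724 mg/L
k = ln2 / t½ = 0.693147 / 33.2 = 0.02088 h⁻¹
Fraction remaining after one interval: r = e^(−kτ) = e^(−0.02088 × 30.3) = 0.5312
Before dose 4, 3 doses have been given (aged 1τ, 2τ, 3τ).
C_trough = C₀ × (r + r² + … + r^3) = C₀ × r(1−r^3)/(1−r)
        = 6.724 × 0.5312 × (1 − 0.1499) / (1 − 0.5312) = 6.477 mg/L

6.5 mg/L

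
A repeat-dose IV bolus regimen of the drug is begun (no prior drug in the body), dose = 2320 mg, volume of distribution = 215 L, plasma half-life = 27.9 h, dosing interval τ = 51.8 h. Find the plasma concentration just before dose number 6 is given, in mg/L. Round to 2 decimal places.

C₀ per dose = Dose / Vd = 2320 / 215 = 10.79 mg/L
k = ln2 / t½ = 0.693147 / 27.9 = 0.02484 h⁻¹
Fraction remaining after one interval: r = e^(−kτ) = e^(−0.02484 × 51.8) = 0.2762
Before dose 6, 5 doses have been given (aged 1τ, 2τ, 3τ, 4τ, 5τ).
C_trough = C₀ × (r + r² + … + r^5) = C₀ × r(1−r^5)/(1−r)
        = 10.79 × 0.2762 × (1 − 0.001607) / (1 − 0.2762) = 4.111 mg/L

4.11 mg/L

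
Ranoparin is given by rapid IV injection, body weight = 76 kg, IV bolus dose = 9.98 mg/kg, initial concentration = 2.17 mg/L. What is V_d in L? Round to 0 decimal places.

350 L

Dose = 9.98 × 76 = 758.5 mg
Vd = Dose / C₀ = 758.5 / 2.17 = 349.5 L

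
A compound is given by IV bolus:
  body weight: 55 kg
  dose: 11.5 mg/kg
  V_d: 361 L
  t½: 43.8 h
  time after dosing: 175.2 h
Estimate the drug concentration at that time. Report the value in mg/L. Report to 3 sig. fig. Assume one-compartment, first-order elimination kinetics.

0.110 mg/L

Total dose = 11.5 × 55 = 632.5 mg
C₀ = Dose / Vd = 632.5 / 361 = 1.752 mg/L
k = ln2 / t½ = 0.693147 / 43.8 = 0.01583 h⁻¹
t / t½ = 175.2 / 43.8 = 4 half-lives
C = C₀ × (1/2)^4 = 1.752 × 0.06250 = 0.1095 mg/L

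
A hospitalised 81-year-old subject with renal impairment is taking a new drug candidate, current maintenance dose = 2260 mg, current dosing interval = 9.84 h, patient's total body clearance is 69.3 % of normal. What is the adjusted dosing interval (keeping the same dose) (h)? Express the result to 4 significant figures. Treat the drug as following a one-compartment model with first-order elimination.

14.20 h

To keep the same average steady-state level, dosing rate must scale with clearance.
CL ratio = 69.3 / 100 = 0.6930
New interval (same dose) = 9.84 / 0.6930 = 14.20 h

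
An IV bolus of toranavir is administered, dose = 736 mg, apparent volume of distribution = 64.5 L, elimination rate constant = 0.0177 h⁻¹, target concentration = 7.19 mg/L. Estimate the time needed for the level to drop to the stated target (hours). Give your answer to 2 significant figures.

26 h

C₀ = Dose / Vd = 736.0 / 64.5 = 11.41 mg/L
t = ln(C₀ / C) / k = ln(11.41 / 7.19) / 0.01770
  = ln(1.587) / 0.01770 = 0.4618 / 0.01770 = 26.09 h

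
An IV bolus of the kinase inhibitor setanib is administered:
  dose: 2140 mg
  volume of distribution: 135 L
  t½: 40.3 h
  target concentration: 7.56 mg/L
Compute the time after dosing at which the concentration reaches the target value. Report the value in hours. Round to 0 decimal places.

C₀ = Dose / Vd = 2140 / 135 = 15.85 mg/L
k = ln2 / t½ = 0.693147 / 40.3 = 0.01720 h⁻¹
t = ln(C₀ / C) / k = ln(15.85 / 7.56) / 0.01720
  = ln(2.097) / 0.01720 = 0.7405 / 0.01720 = 43.05 h

43 h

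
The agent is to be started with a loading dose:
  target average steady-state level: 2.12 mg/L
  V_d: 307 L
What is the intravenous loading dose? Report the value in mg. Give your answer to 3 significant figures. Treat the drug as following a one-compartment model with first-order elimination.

651 mg

LD = Css × Vd = 2.12 × 307 = 650.8 mg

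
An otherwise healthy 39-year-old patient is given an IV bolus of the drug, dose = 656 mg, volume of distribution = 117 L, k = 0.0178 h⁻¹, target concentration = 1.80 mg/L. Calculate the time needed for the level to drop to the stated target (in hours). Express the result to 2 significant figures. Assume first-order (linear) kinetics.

C₀ = Dose / Vd = 656.0 / 117 = 5.607 mg/L
t = ln(C₀ / C) / k = ln(5.607 / 1.80) / 0.01780
  = ln(3.115) / 0.01780 = 1.136 / 0.01780 = 63.82 h

64 h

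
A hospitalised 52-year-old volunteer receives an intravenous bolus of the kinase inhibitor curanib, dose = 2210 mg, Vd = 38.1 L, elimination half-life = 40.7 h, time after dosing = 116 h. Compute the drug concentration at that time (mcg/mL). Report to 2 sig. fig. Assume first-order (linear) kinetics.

8.0 mcg/mL

C₀ = Dose / Vd = 2210 / 38.1 = 58.01 mg/L
k = ln2 / t½ = 0.693147 / 40.7 = 0.01703 h⁻¹
C = C₀ · e^(−k·t) = 58.01 × e^(−0.01703 × 116)
  = 58.01 × 0.1387 = 8.046 mg/L
(8.046 mg/L = 8.046 mcg/mL)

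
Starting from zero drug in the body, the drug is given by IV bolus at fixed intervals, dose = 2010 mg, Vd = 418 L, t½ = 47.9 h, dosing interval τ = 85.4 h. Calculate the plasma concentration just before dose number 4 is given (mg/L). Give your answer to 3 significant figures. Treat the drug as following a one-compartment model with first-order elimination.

1.92 mg/L

C₀ per dose = Dose / Vd = 2010 / 418 = 4.809 mg/L
k = ln2 / t½ = 0.693147 / 47.9 = 0.01447 h⁻¹
Fraction remaining after one interval: r = e^(−kτ) = e^(−0.01447 × 85.4) = 0.2906
Before dose 4, 3 doses have been given (aged 1τ, 2τ, 3τ).
C_trough = C₀ × (r + r² + … + r^3) = C₀ × r(1−r^3)/(1−r)
        = 4.809 × 0.2906 × (1 − 0.02454) / (1 − 0.2906) = 1.922 mg/L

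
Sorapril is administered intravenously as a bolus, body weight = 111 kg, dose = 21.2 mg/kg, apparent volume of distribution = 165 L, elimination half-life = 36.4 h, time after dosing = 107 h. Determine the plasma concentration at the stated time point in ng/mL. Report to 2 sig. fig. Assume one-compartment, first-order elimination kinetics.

1900 ng/mL

Total dose = 21.2 × 111 = 2353 mg
C₀ = Dose / Vd = 2353 / 165 = 14.26 mg/L
k = ln2 / t½ = 0.693147 / 36.4 = 0.01904 h⁻¹
C = C₀ · e^(−k·t) = 14.26 × e^(−0.01904 × 107)
  = 14.26 × 0.1304 = 1.860 mg/L
Convert: 1.860 mg/L × 1000 = 1860 ng/mL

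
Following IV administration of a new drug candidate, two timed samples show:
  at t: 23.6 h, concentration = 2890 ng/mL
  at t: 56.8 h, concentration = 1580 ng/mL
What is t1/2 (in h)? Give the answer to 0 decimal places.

38 h

k = ln(C₁/C₂) / (t₂ − t₁) = ln(2890/1580) / (56.8 − 23.6)
  = 0.6038 / 33.20 = 0.01819 h⁻¹
t½ = ln2 / k = 0.693147 / 0.01819 = 38.11 h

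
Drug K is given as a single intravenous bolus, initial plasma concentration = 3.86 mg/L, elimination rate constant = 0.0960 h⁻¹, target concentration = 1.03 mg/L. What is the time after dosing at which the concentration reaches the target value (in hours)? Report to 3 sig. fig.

t = ln(C₀ / C) / k = ln(3.860 / 1.03) / 0.09600
  = ln(3.748) / 0.09600 = 1.321 / 0.09600 = 13.76 h

13.8 h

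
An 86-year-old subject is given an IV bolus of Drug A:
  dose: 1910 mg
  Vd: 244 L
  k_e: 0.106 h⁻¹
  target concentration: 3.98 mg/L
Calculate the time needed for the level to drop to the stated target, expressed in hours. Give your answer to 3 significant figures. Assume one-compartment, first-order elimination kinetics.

C₀ = Dose / Vd = 1910 / 244 = 7.828 mg/L
t = ln(C₀ / C) / k = ln(7.828 / 3.98) / 0.1060
  = ln(1.967) / 0.1060 = 0.6765 / 0.1060 = 6.382 h

6.38 h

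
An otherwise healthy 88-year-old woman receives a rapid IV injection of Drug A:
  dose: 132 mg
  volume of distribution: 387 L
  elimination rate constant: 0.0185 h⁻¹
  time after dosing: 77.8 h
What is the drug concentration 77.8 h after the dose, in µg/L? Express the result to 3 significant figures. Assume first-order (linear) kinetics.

80.9 µg/L

C₀ = Dose / Vd = 132.0 / 387 = 0.3411 mg/L
C = C₀ · e^(−k·t) = 0.3411 × e^(−0.01850 × 77.8)
  = 0.3411 × 0.2371 = 0.08087 mg/L
Convert: 0.08087 mg/L × 1000 = 80.87 µg/L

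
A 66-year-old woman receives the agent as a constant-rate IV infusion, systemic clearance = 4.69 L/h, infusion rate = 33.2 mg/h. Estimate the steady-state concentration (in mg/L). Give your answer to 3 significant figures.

7.08 mg/L

At steady state Css = R₀ / CL = 33.2 / 4.690 = 7.079 mg/L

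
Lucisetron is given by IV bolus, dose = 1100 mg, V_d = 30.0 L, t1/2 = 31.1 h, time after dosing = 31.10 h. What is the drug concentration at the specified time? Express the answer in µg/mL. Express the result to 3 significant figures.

C₀ = Dose / Vd = 1100 / 30.0 = 36.67 mg/L
k = ln2 / t½ = 0.693147 / 31.1 = 0.02229 h⁻¹
t / t½ = 31.10 / 31.1 = 1 half-lives
C = C₀ × (1/2)^1 = 36.67 × 0.5000 = 18.34 mg/L
(18.34 mg/L = 18.34 µg/mL)

18.3 µg/mL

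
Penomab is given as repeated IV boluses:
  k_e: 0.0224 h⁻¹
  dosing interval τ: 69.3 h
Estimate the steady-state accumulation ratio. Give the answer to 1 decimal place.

1.3

e^(−kτ) = e^(−0.02240 × 69.3) = 0.2118
Accumulation ratio R = 1 / (1 − e^(−kτ)) = 1 / (1 − 0.2118) = 1.269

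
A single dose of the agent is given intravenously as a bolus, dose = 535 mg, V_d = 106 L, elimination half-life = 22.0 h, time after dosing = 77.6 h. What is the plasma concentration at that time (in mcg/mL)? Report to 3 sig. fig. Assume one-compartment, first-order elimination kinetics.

0.438 mcg/mL

C₀ = Dose / Vd = 535.0 / 106 = 5.047 mg/L
k = ln2 / t½ = 0.693147 / 22.0 = 0.03151 h⁻¹
C = C₀ · e^(−k·t) = 5.047 × e^(−0.03151 × 77.6)
  = 5.047 × 0.08671 = 0.4376 mg/L
(0.4376 mg/L = 0.4376 mcg/mL)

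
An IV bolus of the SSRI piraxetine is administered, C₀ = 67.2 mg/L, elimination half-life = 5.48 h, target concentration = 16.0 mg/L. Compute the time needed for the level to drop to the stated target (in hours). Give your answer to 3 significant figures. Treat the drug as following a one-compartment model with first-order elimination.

11.3 h

k = ln2 / t½ = 0.693147 / 5.48 = 0.1265 h⁻¹
t = ln(C₀ / C) / k = ln(67.20 / 16.0) / 0.1265
  = ln(4.200) / 0.1265 = 1.435 / 0.1265 = 11.34 h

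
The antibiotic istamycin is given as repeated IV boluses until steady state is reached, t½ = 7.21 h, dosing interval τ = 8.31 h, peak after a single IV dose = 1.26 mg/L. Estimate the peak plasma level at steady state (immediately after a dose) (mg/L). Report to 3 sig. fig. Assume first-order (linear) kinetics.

k = ln2 / t½ = 0.693147 / 7.21 = 0.09614 h⁻¹
e^(−kτ) = e^(−0.09614 × 8.31) = 0.4498
Accumulation ratio R = 1 / (1 − e^(−kτ)) = 1 / (1 − 0.4498) = 1.818
Steady-state peak = C₀ × R = 1.26 × 1.818 = 2.291 mg/L

2.29 mg/L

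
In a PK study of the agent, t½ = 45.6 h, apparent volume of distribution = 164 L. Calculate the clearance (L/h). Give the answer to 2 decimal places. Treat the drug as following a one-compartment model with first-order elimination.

2.49 L/h

k = ln2 / t½ = 0.693147 / 45.6 = 0.01520 h⁻¹
CL = k × Vd = 0.01520 × 164 = 2.493 L/h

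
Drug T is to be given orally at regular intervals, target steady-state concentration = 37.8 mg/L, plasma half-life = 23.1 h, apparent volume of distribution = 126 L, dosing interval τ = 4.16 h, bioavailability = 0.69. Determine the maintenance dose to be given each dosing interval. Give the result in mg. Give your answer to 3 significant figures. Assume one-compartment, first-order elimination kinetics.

862 mg

k = ln2 / t½ = 0.693147 / 23.1 = 0.03001 h⁻¹
CL = k × Vd = 0.03001 × 126 = 3.781 L/h
At steady state, F × (Dose/τ) = Css × CL.
Dose = Css × CL × τ / F = 37.8 × 3.781 × 4.16 / 0.69 = 861.7 mg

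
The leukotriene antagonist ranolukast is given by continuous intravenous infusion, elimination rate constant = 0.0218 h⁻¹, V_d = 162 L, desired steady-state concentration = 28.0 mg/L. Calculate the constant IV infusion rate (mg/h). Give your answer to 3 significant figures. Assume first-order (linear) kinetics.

CL = k × Vd = 0.02180 × 162 = 3.532 L/h
At steady state, infusion rate R₀ = Css × CL = 28.0 × 3.532 = 98.90 mg/h

98.9 mg/h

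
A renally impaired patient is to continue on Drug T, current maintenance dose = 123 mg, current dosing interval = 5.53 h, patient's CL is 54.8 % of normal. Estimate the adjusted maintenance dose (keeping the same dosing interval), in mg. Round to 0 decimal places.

To keep the same average steady-state level, dosing rate must scale with clearance.
CL ratio = 54.8 / 100 = 0.5480
New dose (same interval) = 123 × 0.5480 = 67.40 mg

67 mg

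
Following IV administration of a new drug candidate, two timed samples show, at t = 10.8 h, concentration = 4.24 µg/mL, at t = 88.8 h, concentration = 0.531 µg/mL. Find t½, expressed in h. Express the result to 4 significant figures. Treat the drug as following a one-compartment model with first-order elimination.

26.02 h

k = ln(C₁/C₂) / (t₂ − t₁) = ln(4.24/0.531) / (88.8 − 10.8)
  = 2.078 / 78.00 = 0.02664 h⁻¹
t½ = ln2 / k = 0.693147 / 0.02664 = 26.02 h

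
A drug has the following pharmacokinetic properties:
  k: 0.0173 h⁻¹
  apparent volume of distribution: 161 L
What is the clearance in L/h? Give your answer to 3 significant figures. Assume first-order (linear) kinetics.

2.79 L/h

CL = k × Vd = 0.0173 × 161 = 2.785 L/h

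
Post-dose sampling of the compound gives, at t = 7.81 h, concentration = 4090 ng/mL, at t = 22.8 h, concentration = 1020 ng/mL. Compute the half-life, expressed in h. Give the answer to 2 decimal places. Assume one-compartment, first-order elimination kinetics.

7.48 h

k = ln(C₁/C₂) / (t₂ − t₁) = ln(4090/1020) / (22.8 − 7.81)
  = 1.389 / 14.99 = 0.09266 h⁻¹
t½ = ln2 / k = 0.693147 / 0.09266 = 7.481 h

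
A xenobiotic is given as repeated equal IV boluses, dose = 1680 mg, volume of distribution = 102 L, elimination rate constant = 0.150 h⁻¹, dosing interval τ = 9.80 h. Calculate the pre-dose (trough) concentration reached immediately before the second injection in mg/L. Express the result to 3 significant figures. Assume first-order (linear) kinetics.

3.79 mg/L

C₀ per dose = Dose / Vd = 1680 / 102 = 16.47 mg/L
Fraction remaining after one interval: r = e^(−kτ) = e^(−0.1500 × 9.80) = 0.2299
Before dose 2, 1 dose has been given (aged 1τ).
C_trough = C₀ × r = 16.47 × 0.2299 = 3.786 mg/L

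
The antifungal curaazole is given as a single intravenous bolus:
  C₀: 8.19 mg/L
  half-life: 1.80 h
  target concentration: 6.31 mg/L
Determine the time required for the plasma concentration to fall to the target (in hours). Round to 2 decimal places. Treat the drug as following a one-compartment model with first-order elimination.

k = ln2 / t½ = 0.693147 / 1.80 = 0.3851 h⁻¹
t = ln(C₀ / C) / k = ln(8.190 / 6.31) / 0.3851
  = ln(1.298) / 0.3851 = 0.2608 / 0.3851 = 0.6772 h

0.68 h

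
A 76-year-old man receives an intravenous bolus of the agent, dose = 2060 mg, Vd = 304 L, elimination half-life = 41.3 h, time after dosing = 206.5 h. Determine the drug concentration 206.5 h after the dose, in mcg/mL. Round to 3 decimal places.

C₀ = Dose / Vd = 2060 / 304 = 6.776 mg/L
k = ln2 / t½ = 0.693147 / 41.3 = 0.01678 h⁻¹
t / t½ = 206.5 / 41.3 = 5 half-lives
C = C₀ × (1/2)^5 = 6.776 × 0.03125 = 0.2118 mg/L
(0.2118 mg/L = 0.2118 mcg/mL)

0.212 mcg/mL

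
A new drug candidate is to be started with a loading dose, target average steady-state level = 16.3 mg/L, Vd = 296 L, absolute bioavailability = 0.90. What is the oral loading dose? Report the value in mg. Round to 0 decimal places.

LD = Css × Vd / F = 16.3 × 296 / 0.90 = 5361 mg

5361 mg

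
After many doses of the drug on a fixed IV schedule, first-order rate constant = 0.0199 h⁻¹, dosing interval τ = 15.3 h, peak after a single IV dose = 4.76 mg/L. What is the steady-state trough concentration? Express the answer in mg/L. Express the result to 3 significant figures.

13.4 mg/L

e^(−kτ) = e^(−0.01990 × 15.3) = 0.7375
Accumulation ratio R = 1 / (1 − e^(−kτ)) = 1 / (1 − 0.7375) = 3.810
Steady-state trough = C₀ × R × e^(−kτ) = 4.76 × 3.810 × 0.7375 = 13.38 mg/L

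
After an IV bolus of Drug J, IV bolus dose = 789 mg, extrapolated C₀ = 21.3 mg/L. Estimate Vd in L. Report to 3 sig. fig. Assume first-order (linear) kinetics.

Vd = Dose / C₀ = 789.0 / 21.3 = 37.04 L

37.0 L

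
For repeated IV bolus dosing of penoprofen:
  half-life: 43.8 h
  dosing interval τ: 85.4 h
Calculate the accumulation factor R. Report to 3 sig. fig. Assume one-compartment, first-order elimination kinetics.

k = ln2 / t½ = 0.693147 / 43.8 = 0.01583 h⁻¹
e^(−kτ) = e^(−0.01583 × 85.4) = 0.2588
Accumulation ratio R = 1 / (1 − e^(−kτ)) = 1 / (1 − 0.2588) = 1.349

1.35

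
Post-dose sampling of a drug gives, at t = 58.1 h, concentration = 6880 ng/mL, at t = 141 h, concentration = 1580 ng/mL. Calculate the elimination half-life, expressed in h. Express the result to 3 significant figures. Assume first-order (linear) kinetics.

k = ln(C₁/C₂) / (t₂ − t₁) = ln(6880/1580) / (141 − 58.1)
  = 1.471 / 82.90 = 0.01774 h⁻¹
t½ = ln2 / k = 0.693147 / 0.01774 = 39.07 h

39.1 h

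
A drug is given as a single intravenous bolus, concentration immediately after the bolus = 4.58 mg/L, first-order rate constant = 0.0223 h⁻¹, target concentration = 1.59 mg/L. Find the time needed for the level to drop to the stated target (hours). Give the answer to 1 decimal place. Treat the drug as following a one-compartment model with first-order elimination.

47.4 h

t = ln(C₀ / C) / k = ln(4.580 / 1.59) / 0.02230
  = ln(2.881) / 0.02230 = 1.058 / 0.02230 = 47.44 h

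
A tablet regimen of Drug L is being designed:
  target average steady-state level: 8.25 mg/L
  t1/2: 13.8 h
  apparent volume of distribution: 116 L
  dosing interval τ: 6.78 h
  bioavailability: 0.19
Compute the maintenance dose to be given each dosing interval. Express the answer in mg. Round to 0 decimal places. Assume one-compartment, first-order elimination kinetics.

k = ln2 / t½ = 0.693147 / 13.8 = 0.05023 h⁻¹
CL = k × Vd = 0.05023 × 116 = 5.827 L/h
At steady state, F × (Dose/τ) = Css × CL.
Dose = Css × CL × τ / F = 8.25 × 5.827 × 6.78 / 0.19 = 1715 mg

1715 mg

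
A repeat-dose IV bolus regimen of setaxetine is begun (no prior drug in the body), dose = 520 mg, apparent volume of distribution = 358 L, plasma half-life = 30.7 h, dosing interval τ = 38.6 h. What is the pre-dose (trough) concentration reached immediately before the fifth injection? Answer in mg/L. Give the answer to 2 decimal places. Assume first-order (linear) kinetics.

C₀ per dose = Dose / Vd = 520 / 358 = 1.453 mg/L
k = ln2 / t½ = 0.693147 / 30.7 = 0.02258 h⁻¹
Fraction remaining after one interval: r = e^(−kτ) = e^(−0.02258 × 38.6) = 0.4183
Before dose 5, 4 doses have been given (aged 1τ, 2τ, 3τ, 4τ).
C_trough = C₀ × (r + r² + … + r^4) = C₀ × r(1−r^4)/(1−r)
        = 1.453 × 0.4183 × (1 − 0.03062) / (1 − 0.4183) = 1.013 mg/L

1.01 mg/L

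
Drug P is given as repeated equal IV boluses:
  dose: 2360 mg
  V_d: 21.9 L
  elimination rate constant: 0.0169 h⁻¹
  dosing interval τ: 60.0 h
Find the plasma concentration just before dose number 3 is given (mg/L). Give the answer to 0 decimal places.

C₀ per dose = Dose / Vd = 2360 / 21.9 = 107.8 mg/L
Fraction remaining after one interval: r = e^(−kτ) = e^(−0.01690 × 60.0) = 0.3628
Before dose 3, 2 doses have been given (aged 1τ, 2τ).
C_trough = C₀ × (r + r²) = 107.8 × (0.3628 + 0.1316) = 53.30 mg/L

53 mg/L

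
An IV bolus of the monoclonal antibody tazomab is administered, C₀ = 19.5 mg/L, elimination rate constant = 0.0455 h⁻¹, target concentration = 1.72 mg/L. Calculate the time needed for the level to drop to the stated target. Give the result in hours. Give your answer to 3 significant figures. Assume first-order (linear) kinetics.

t = ln(C₀ / C) / k = ln(19.50 / 1.72) / 0.04550
  = ln(11.34) / 0.04550 = 2.428 / 0.04550 = 53.36 h

53.4 h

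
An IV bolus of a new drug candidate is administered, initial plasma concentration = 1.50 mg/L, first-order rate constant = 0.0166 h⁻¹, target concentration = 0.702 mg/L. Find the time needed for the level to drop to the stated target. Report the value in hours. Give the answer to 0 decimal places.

t = ln(C₀ / C) / k = ln(1.500 / 0.702) / 0.01660
  = ln(2.137) / 0.01660 = 0.7594 / 0.01660 = 45.75 h

46 h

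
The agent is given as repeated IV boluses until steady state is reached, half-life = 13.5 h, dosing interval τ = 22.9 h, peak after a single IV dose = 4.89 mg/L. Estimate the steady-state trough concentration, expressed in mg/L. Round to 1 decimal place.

k = ln2 / t½ = 0.693147 / 13.5 = 0.05134 h⁻¹
e^(−kτ) = e^(−0.05134 × 22.9) = 0.3086
Accumulation ratio R = 1 / (1 − e^(−kτ)) = 1 / (1 − 0.3086) = 1.446
Steady-state trough = C₀ × R × e^(−kτ) = 4.89 × 1.446 × 0.3086 = 2.182 mg/L

2.2 mg/L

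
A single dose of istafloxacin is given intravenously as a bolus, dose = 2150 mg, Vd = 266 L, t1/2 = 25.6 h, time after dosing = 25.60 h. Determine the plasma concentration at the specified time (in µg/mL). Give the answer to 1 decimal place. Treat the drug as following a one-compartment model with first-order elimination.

C₀ = Dose / Vd = 2150 / 266 = 8.083 mg/L
k = ln2 / t½ = 0.693147 / 25.6 = 0.02708 h⁻¹
t / t½ = 25.60 / 25.6 = 1 half-lives
C = C₀ × (1/2)^1 = 8.083 × 0.5000 = 4.042 mg/L
(4.042 mg/L = 4.042 µg/mL)

4.0 µg/mL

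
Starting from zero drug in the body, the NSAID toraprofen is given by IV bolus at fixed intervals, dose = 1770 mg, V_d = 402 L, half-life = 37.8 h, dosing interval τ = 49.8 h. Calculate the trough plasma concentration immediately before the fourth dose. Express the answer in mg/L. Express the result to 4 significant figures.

C₀ per dose = Dose / Vd = 1770 / 402 = 4.403 mg/L
k = ln2 / t½ = 0.693147 / 37.8 = 0.01834 h⁻¹
Fraction remaining after one interval: r = e^(−kτ) = e^(−0.01834 × 49.8) = 0.4012
Before dose 4, 3 doses have been given (aged 1τ, 2τ, 3τ).
C_trough = C₀ × (r + r² + … + r^3) = C₀ × r(1−r^3)/(1−r)
        = 4.403 × 0.4012 × (1 − 0.06458) / (1 − 0.4012) = 2.760 mg/L

2.760 mg/L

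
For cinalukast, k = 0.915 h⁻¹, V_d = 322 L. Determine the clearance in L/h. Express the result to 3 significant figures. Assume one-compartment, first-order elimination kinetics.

CL = k × Vd = 0.915 × 322 = 294.6 L/h

295 L/h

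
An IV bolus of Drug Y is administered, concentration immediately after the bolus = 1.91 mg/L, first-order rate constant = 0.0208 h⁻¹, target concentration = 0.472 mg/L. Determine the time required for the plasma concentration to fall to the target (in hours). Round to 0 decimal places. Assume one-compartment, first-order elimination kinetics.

67 h

t = ln(C₀ / C) / k = ln(1.910 / 0.472) / 0.02080
  = ln(4.047) / 0.02080 = 1.398 / 0.02080 = 67.21 h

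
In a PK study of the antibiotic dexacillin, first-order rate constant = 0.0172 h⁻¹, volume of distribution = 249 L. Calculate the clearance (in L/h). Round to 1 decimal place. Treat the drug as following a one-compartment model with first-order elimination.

4.3 L/h

CL = k × Vd = 0.0172 × 249 = 4.283 L/h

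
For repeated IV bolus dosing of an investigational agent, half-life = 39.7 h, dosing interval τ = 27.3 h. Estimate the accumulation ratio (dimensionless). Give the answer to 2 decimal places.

k = ln2 / t½ = 0.693147 / 39.7 = 0.01746 h⁻¹
e^(−kτ) = e^(−0.01746 × 27.3) = 0.6209
Accumulation ratio R = 1 / (1 − e^(−kτ)) = 1 / (1 − 0.6209) = 2.638

2.64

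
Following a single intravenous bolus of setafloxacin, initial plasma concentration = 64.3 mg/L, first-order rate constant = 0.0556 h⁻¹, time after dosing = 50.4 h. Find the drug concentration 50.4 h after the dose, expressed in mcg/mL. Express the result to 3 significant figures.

3.90 mcg/mL

C = C₀ · e^(−k·t) = 64.30 × e^(−0.05560 × 50.4)
  = 64.30 × 0.06067 = 3.901 mg/L
(3.901 mg/L = 3.901 mcg/mL)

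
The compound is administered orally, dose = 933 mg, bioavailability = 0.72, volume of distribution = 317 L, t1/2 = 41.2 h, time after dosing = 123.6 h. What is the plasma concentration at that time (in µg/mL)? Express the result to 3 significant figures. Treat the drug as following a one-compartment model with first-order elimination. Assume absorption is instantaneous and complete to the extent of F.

Amount reaching circulation = F × Dose = 0.72 × 933.0 = 671.8 mg
C₀ = F·Dose / Vd = 671.8 / 317 = 2.119 mg/L
k = ln2 / t½ = 0.693147 / 41.2 = 0.01682 h⁻¹
t / t½ = 123.6 / 41.2 = 3 half-lives
C = C₀ × (1/2)^3 = 2.119 × 0.1250 = 0.2649 mg/L
(0.2649 mg/L = 0.2649 µg/mL)

0.265 µg/mL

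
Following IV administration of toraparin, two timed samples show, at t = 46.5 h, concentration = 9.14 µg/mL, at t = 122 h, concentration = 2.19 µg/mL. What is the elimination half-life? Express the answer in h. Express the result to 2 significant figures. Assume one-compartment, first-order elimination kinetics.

k = ln(C₁/C₂) / (t₂ − t₁) = ln(9.14/2.19) / (122 − 46.5)
  = 1.429 / 75.50 = 0.01893 h⁻¹
t½ = ln2 / k = 0.693147 / 0.01893 = 36.62 h

37 h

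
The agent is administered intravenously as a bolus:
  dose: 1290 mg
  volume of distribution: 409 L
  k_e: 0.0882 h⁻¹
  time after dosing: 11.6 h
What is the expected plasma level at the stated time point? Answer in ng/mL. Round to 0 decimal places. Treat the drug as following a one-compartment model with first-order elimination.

C₀ = Dose / Vd = 1290 / 409 = 3.154 mg/L
C = C₀ · e^(−k·t) = 3.154 × e^(−0.08820 × 11.6)
  = 3.154 × 0.3595 = 1.134 mg/L
Convert: 1.134 mg/L × 1000 = 1134 ng/mL

1134 ng/mL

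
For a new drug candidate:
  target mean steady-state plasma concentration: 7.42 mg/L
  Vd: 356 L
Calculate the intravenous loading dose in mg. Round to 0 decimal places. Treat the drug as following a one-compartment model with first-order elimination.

2642 mg

LD = Css × Vd = 7.42 × 356 = 2642 mg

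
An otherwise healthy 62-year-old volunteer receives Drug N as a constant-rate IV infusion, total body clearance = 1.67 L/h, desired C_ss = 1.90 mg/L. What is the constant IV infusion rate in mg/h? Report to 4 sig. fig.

At steady state, infusion rate R₀ = Css × CL = 1.90 × 1.670 = 3.173 mg/h

3.173 mg/h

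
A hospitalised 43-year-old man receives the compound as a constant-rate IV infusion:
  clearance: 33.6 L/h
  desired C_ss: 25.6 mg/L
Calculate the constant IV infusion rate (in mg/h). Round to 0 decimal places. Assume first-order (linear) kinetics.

At steady state, infusion rate R₀ = Css × CL = 25.6 × 33.60 = 860.2 mg/h

860 mg/h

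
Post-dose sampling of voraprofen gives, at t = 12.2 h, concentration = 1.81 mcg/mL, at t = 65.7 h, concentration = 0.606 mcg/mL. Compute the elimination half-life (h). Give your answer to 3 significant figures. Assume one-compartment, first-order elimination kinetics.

k = ln(C₁/C₂) / (t₂ − t₁) = ln(1.81/0.606) / (65.7 − 12.2)
  = 1.094 / 53.50 = 0.02045 h⁻¹
t½ = ln2 / k = 0.693147 / 0.02045 = 33.89 h

33.9 h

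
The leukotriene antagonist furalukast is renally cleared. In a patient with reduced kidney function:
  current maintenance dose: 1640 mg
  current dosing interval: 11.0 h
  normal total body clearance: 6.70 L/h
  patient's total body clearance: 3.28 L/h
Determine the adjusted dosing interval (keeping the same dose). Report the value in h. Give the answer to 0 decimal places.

22 h

To keep the same average steady-state level, dosing rate must scale with clearance.
CL ratio = 3.28 / 6.70 = 0.4896
New interval (same dose) = 11.0 / 0.4896 = 22.47 h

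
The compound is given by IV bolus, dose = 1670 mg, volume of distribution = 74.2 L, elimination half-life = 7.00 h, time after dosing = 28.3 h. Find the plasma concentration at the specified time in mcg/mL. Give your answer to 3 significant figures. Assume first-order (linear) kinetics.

C₀ = Dose / Vd = 1670 / 74.2 = 22.51 mg/L
k = ln2 / t½ = 0.693147 / 7.00 = 0.09902 h⁻¹
C = C₀ · e^(−k·t) = 22.51 × e^(−0.09902 × 28.3)
  = 22.51 × 0.06067 = 1.366 mg/L
(1.366 mg/L = 1.366 mcg/mL)

1.37 mcg/mL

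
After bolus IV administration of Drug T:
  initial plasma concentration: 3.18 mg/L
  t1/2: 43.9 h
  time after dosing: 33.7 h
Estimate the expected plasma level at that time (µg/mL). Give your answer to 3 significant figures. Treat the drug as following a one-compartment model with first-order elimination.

k = ln2 / t½ = 0.693147 / 43.9 = 0.01579 h⁻¹
C = C₀ · e^(−k·t) = 3.180 × e^(−0.01579 × 33.7)
  = 3.180 × 0.5874 = 1.868 mg/L
(1.868 mg/L = 1.868 µg/mL)

1.87 µg/mL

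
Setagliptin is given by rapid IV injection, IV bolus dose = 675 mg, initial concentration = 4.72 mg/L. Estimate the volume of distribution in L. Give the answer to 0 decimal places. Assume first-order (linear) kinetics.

143 L

Vd = Dose / C₀ = 675.0 / 4.72 = 143.0 L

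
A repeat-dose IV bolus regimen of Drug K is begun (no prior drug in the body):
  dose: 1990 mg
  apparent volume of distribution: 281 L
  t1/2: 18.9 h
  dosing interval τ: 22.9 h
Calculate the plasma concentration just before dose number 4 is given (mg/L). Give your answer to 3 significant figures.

C₀ per dose = Dose / Vd = 1990 / 281 = 7.082 mg/L
k = ln2 / t½ = 0.693147 / 18.9 = 0.03667 h⁻¹
Fraction remaining after one interval: r = e^(−kτ) = e^(−0.03667 × 22.9) = 0.4318
Before dose 4, 3 doses have been given (aged 1τ, 2τ, 3τ).
C_trough = C₀ × (r + r² + … + r^3) = C₀ × r(1−r^3)/(1−r)
        = 7.082 × 0.4318 × (1 − 0.08051) / (1 − 0.4318) = 4.949 mg/L

4.95 mg/L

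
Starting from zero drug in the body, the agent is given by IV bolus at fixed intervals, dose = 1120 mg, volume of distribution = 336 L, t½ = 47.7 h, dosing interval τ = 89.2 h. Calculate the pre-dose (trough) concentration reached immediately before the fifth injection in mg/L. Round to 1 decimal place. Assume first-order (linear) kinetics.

C₀ per dose = Dose / Vd = 1120 / 336 = 3.333 mg/L
k = ln2 / t½ = 0.693147 / 47.7 = 0.01453 h⁻¹
Fraction remaining after one interval: r = e^(−kτ) = e^(−0.01453 × 89.2) = 0.2736
Before dose 5, 4 doses have been given (aged 1τ, 2τ, 3τ, 4τ).
C_trough = C₀ × (r + r² + … + r^4) = C₀ × r(1−r^4)/(1−r)
        = 3.333 × 0.2736 × (1 − 0.005604) / (1 − 0.2736) = 1.248 mg/L

1.2 mg/L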